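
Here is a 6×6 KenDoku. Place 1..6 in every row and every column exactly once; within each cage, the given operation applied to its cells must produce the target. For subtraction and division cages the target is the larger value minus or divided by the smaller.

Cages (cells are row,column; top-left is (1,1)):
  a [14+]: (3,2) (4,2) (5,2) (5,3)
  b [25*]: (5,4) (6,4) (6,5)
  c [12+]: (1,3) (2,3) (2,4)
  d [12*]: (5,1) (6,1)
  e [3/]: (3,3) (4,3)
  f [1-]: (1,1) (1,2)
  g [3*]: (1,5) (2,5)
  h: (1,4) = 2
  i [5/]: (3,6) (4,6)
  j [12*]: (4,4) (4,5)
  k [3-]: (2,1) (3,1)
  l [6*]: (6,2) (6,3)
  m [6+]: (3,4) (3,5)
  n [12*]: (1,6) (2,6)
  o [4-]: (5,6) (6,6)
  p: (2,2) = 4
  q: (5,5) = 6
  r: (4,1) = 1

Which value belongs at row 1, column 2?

5

H is a freebie, so (1,4) = 2.
P is a freebie; hence (2,2) = 4.
Cage r is given; hence (4,1) = 1.
Row 4 now contains 1, which forces (4,6) = 5.
Cage b needs product 25, so (5,4) = 5.
Q is a freebie, leaving (5,5) = 6.
The 3 cells of cage b must have product 25, which forces (6,4) = 1.
Cage b needs product 25, leaving (6,5) = 5.
Column 4 now contains 1, so (3,4) = 4.
The two cells of cage m must have sum 6, so (3,5) = 2.
5 is placed in column 6; hence (3,6) = 1.
The two cells of cage o must have difference 4, so (5,6) = 2.
Cage o needs two cells with difference 4; hence (6,6) = 6.
Column 6 now contains 6, which forces (1,6) = 4.
Column 6 already has 2, so (2,6) = 3.
Row 3 now contains 1, which forces (3,3) = 6.
The two cells of cage e must have quotient 3; hence (4,3) = 2.
Cage j needs two cells with product 12, which forces (4,4) = 3.
Cage j's pair has product 12; hence (4,5) = 4.
The 4 cells of cage a must have sum 14, which forces (5,3) = 4.
Column 3 already has 2, so (6,3) = 3.
Cage g's pair has product 3, leaving (1,5) = 3.
Row 2 already has 3; hence (2,4) = 6.
Row 2 already has 3, so (2,5) = 1.
Cage a has sum 14, which forces (3,2) = 3.
3 is placed in row 4, which forces (4,2) = 6.
4 is placed in row 5, which forces (5,1) = 3.
The 4 cells of cage a must have sum 14, leaving (5,2) = 1.
Row 6 already has 3; hence (6,1) = 4.
Row 6 already has 3, which forces (6,2) = 2.
The two cells of cage f must have difference 1, which forces (1,1) = 6.
Column 2 already has 6, so (1,2) = 5.
Cage c needs sum 12, so (1,3) = 1.
6 is placed in row 2, leaving (2,1) = 2.
1 is placed in row 2, which forces (2,3) = 5.
3 is placed in row 3, leaving (3,1) = 5.
Completed grid: 6 5 1 2 3 4 / 2 4 5 6 1 3 / 5 3 6 4 2 1 / 1 6 2 3 4 5 / 3 1 4 5 6 2 / 4 2 3 1 5 6.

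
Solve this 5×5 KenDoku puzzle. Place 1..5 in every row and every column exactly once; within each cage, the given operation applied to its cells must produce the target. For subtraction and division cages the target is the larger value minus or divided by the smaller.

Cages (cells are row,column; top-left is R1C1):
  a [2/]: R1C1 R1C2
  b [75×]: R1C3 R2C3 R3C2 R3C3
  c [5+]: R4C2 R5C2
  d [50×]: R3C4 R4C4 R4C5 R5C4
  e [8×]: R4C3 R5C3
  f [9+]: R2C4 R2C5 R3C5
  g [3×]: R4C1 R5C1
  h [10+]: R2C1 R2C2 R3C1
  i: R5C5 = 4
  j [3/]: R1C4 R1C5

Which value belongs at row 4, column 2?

2

The 4 cells of cage b must have product 75, which forces R3C2 = 5.
Cage d has product 50, leaving R4C5 = 5.
I is a freebie, so R5C5 = 4.
Cage e needs two cells with product 8; hence R4C3 = 4.
Row 5 already has 4, which forces R5C3 = 2.
Cage d has product 50, so R5C4 = 5.
Column 4 now contains 5, so R2C4 = 4.
The two cells of cage c must have sum 5, so R4C2 = 2.
Row 4 now contains 2, which forces R4C4 = 1.
The two cells of cage c must have sum 5, leaving R5C2 = 3.
Cage a needs two cells with quotient 2, which forces R1C1 = 2.
Column 4 now contains 1, leaving R1C4 = 3.
Cage j needs two cells with quotient 3; hence R1C5 = 1.
Cage h needs sum 10, leaving R2C1 = 5.
Column 2 already has 3, leaving R2C2 = 1.
Row 2 already has 1; hence R2C3 = 3.
3 is placed in row 2, which forces R2C5 = 2.
The 3 cells of cage h must have sum 10, which forces R3C1 = 4.
3 is placed in column 3, leaving R3C3 = 1.
Column 4 now contains 1, leaving R3C4 = 2.
Column 5 already has 2; hence R3C5 = 3.
1 is placed in row 4, so R4C1 = 3.
Row 5 now contains 3, so R5C1 = 1.
1 is placed in row 1; hence R1C2 = 4.
1 is placed in row 1, so R1C3 = 5.
Completed grid: 2 4 5 3 1 / 5 1 3 4 2 / 4 5 1 2 3 / 3 2 4 1 5 / 1 3 2 5 4.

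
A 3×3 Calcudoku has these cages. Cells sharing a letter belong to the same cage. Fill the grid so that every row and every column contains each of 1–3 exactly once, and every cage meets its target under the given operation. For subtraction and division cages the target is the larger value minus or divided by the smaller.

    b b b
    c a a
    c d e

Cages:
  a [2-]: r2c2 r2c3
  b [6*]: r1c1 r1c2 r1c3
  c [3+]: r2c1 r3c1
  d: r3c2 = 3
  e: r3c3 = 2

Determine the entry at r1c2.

Cage d is a single given cell; hence r3c2 = 3.
E is a freebie; hence r3c3 = 2.
Cage c needs two cells with sum 3; hence r2c1 = 2.
Column 2 already has 3, so r2c2 = 1.
Cage a needs two cells with difference 2, so r2c3 = 3.
Row 3 already has 2, so r3c1 = 1.
Column 1 already has 1, leaving r1c1 = 3.
Column 2 already has 1, leaving r1c2 = 2.
Column 3 now contains 3, leaving r1c3 = 1.
Filled in: 3 2 1 / 2 1 3 / 1 3 2.

2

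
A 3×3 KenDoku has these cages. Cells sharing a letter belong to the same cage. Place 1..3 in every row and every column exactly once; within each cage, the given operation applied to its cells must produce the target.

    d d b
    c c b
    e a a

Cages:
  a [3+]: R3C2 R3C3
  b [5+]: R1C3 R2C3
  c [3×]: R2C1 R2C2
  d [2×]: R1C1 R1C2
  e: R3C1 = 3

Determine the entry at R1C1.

Cage e is given, leaving R3C1 = 3.
Column 1 now contains 3, which forces R2C1 = 1.
The two cells of cage c must have product 3, which forces R2C2 = 3.
Row 2 already has 3, so R2C3 = 2.
Column 3 already has 2; hence R3C3 = 1.
Column 1 already has 1, leaving R1C1 = 2.
Cage d's pair has product 2, leaving R1C2 = 1.
Column 3 already has 2; hence R1C3 = 3.
Row 3 now contains 1, which forces R3C2 = 2.
Filled in: 2 1 3 / 1 3 2 / 3 2 1.

2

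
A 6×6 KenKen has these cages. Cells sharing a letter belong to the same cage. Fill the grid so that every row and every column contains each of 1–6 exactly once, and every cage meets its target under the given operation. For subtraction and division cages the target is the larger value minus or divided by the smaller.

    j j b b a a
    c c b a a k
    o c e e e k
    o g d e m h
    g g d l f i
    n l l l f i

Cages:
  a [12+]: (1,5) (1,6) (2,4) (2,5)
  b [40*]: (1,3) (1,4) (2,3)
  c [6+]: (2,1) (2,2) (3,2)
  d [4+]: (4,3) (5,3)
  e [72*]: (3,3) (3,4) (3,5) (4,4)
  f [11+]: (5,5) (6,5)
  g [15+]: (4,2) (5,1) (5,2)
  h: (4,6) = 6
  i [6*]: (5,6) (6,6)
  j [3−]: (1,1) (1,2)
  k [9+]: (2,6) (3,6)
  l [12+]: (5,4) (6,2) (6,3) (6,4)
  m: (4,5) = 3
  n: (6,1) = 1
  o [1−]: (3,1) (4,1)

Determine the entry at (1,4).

5

Cage m is given, which forces (4,5) = 3.
H is a freebie, leaving (4,6) = 6.
N is a freebie, so (6,1) = 1.
Row 4 already has 3, leaving (4,3) = 1.
Cage d needs two cells with sum 4, so (5,3) = 3.
Row 5 now contains 3, leaving (5,6) = 2.
2 is placed in column 6, so (6,6) = 3.
Cage e needs product 72, so (3,4) = 3.
Row 5 already has 2, so (5,4) = 1.
In row 2, 6 can only go at (2,4), so (2,4) = 6.
Cage a needs sum 12, leaving (1,5) = 4.
The 4 cells of cage a must have sum 12, so (1,6) = 1.
Cage a has sum 12, which forces (2,5) = 1.
The 3 cells of cage b must have product 40, which forces (2,3) = 4.
Row 2 already has 4, which forces (2,6) = 5.
The 3 cells of cage c must have sum 6, leaving (3,2) = 1.
Column 6 now contains 5, so (3,6) = 4.
The 4 cells of cage e must have product 72, which forces (4,4) = 2.
Cage b needs product 40, so (1,3) = 2.
Column 4 now contains 2, which forces (1,4) = 5.
Column 3 now contains 2; hence (3,3) = 6.
Row 3 already has 6, which forces (3,5) = 2.
Column 3 now contains 2, leaving (6,3) = 5.
Column 4 now contains 5; hence (6,4) = 4.
5 is placed in row 6, which forces (6,5) = 6.
Row 3 already has 6, leaving (3,1) = 5.
Cage o needs two cells with difference 1, which forces (4,1) = 4.
4 is placed in row 4, which forces (4,2) = 5.
4 is placed in column 1, which forces (5,1) = 6.
Row 5 already has 6, leaving (5,2) = 4.
Column 5 now contains 6, which forces (5,5) = 5.
Row 6 now contains 4; hence (6,2) = 2.
Column 1 already has 6, so (1,1) = 3.
Cage j needs two cells with difference 3, leaving (1,2) = 6.
Cage c needs sum 6, which forces (2,1) = 2.
2 is placed in column 2, which forces (2,2) = 3.
Filled in: 3 6 2 5 4 1 / 2 3 4 6 1 5 / 5 1 6 3 2 4 / 4 5 1 2 3 6 / 6 4 3 1 5 2 / 1 2 5 4 6 3.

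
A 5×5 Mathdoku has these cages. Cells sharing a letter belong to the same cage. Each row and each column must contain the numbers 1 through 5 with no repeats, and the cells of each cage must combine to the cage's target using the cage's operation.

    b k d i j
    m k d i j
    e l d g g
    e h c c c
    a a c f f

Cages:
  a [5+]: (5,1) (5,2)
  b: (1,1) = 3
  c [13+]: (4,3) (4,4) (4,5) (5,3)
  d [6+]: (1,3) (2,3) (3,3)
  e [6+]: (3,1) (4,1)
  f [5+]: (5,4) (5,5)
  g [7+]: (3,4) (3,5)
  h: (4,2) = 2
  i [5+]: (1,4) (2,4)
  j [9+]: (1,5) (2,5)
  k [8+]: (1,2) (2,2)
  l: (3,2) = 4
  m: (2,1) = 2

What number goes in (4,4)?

3

Cage b is given, which forces (1,1) = 3.
Row 1 now contains 3; hence (1,2) = 5.
Row 1 already has 5, so (1,5) = 4.
Cage m is a single given cell, which forces (2,1) = 2.
Column 2 already has 5; hence (2,2) = 3.
3 is placed in row 2; hence (2,3) = 1.
Row 2 now contains 1; hence (2,4) = 4.
Column 5 already has 4, which forces (2,5) = 5.
Cage l is given, so (3,2) = 4.
Cage h is a single given cell, so (4,2) = 2.
Column 2 already has 2; hence (5,2) = 1.
1 is placed in column 3, so (1,3) = 2.
Cage i needs two cells with sum 5; hence (1,4) = 1.
Cage d has sum 6, which forces (3,3) = 3.
Cage g needs two cells with sum 7, so (3,4) = 5.
Cage g's pair has sum 7, so (3,5) = 2.
Column 4 already has 5, which forces (4,4) = 3.
Row 4 now contains 3; hence (4,5) = 1.
1 is placed in row 5, leaving (5,1) = 4.
Row 5 now contains 4, which forces (5,3) = 5.
Column 4 now contains 3, leaving (5,4) = 2.
2 is placed in column 5, which forces (5,5) = 3.
Row 3 already has 5, so (3,1) = 1.
Row 4 already has 1; hence (4,1) = 5.
Column 3 now contains 5, which forces (4,3) = 4.
The full grid is 3 5 2 1 4 / 2 3 1 4 5 / 1 4 3 5 2 / 5 2 4 3 1 / 4 1 5 2 3.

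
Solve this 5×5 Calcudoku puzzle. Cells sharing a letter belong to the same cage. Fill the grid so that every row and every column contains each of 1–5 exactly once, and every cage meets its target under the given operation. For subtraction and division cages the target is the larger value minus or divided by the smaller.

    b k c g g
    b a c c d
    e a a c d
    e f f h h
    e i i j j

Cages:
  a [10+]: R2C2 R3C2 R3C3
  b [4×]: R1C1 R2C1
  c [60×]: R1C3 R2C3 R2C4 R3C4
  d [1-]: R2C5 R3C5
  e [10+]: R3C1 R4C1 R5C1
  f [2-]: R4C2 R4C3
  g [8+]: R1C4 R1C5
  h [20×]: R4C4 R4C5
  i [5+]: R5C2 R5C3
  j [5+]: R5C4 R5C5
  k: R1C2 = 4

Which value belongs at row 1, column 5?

3

K is a freebie, which forces R1C2 = 4.
Row 1 now contains 4, which forces R1C1 = 1.
Cage b needs two cells with product 4, so R2C1 = 4.
Row 1 needs a 2, and only R1C3 is open for it.
In row 5, 5 can only go at R5C1, so R5C1 = 5.
The only place for 1 in column 3 is R4C3.
Cage f's pair has difference 2; hence R4C2 = 3.
Cage e has sum 10, so R3C1 = 3.
Row 3 now contains 3, so R3C3 = 4.
Row 4 already has 3; hence R4C1 = 2.
4 is placed in column 3, so R5C3 = 3.
3 is placed in column 3, so R2C3 = 5.
Cage c has product 60, leaving R2C4 = 3.
Cage c has product 60, so R3C4 = 2.
2 is placed in row 3, leaving R3C5 = 1.
Cage i's pair has sum 5, which forces R5C2 = 2.
1 is placed in column 5, leaving R5C5 = 4.
Column 4 already has 3, leaving R1C4 = 5.
Cage g needs two cells with sum 8, which forces R1C5 = 3.
Row 2 now contains 5, leaving R2C2 = 1.
1 is placed in column 5, leaving R2C5 = 2.
Row 3 now contains 1, which forces R3C2 = 5.
Cage h needs two cells with product 20, so R4C4 = 4.
Column 5 now contains 4, so R4C5 = 5.
Row 5 already has 4, which forces R5C4 = 1.
Completed grid: 1 4 2 5 3 / 4 1 5 3 2 / 3 5 4 2 1 / 2 3 1 4 5 / 5 2 3 1 4.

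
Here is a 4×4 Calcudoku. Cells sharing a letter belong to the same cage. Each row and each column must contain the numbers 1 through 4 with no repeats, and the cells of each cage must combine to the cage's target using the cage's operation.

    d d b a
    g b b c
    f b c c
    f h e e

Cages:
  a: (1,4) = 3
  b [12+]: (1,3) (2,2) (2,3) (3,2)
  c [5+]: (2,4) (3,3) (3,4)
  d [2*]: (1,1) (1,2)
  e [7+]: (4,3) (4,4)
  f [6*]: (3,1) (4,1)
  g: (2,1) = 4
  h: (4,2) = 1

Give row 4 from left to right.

Cage a is given, which forces (1,4) = 3.
G is a freebie, leaving (2,1) = 4.
3 is placed in column 4, which forces (3,4) = 1.
Cage h is a single given cell, so (4,2) = 1.
3 is placed in column 4, leaving (4,4) = 4.
Cage d needs two cells with product 2; hence (1,1) = 1.
Column 2 already has 1, so (1,2) = 2.
The 4 cells of cage b must have sum 12, leaving (1,3) = 4.
Column 2 now contains 2, which forces (2,2) = 3.
Row 2 now contains 3, which forces (2,3) = 1.
1 is placed in column 4, so (2,4) = 2.
3 is placed in column 2, leaving (3,2) = 4.
Row 3 now contains 1, so (3,3) = 2.
Row 4 already has 4, which forces (4,3) = 3.
2 is placed in row 3, leaving (3,1) = 3.
Row 4 now contains 3, so (4,1) = 2.
Filled in: 1 2 4 3 / 4 3 1 2 / 3 4 2 1 / 2 1 3 4.

2 1 3 4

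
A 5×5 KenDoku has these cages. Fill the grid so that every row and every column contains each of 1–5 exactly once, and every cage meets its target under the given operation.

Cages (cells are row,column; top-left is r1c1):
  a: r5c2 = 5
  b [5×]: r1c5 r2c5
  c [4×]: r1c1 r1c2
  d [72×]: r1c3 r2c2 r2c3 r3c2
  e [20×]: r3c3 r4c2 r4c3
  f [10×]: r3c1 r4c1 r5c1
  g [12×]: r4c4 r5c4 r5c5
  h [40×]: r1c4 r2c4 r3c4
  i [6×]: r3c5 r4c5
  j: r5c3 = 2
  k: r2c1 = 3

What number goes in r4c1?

2

Cage k is given, which forces r2c1 = 3.
Cage a is a single given cell, which forces r5c2 = 5.
Cage j is a single given cell, so r5c3 = 2.
Cage d needs product 72, leaving r1c3 = 3.
The 4 cells of cage d must have product 72, which forces r2c2 = 2.
Column 3 already has 2; hence r2c3 = 4.
4 is placed in row 2, leaving r2c4 = 5.
Row 2 now contains 5, which forces r2c5 = 1.
Cage d has product 72, which forces r3c2 = 3.
Row 3 now contains 3, which forces r3c5 = 2.
Column 5 already has 2; hence r4c5 = 3.
Row 5 already has 2, which forces r5c1 = 1.
Column 5 now contains 3; hence r5c5 = 4.
Column 1 now contains 1, leaving r1c1 = 4.
The two cells of cage c must have product 4, so r1c2 = 1.
Cage h needs product 40, so r1c4 = 2.
1 is placed in column 5; hence r1c5 = 5.
2 is placed in row 3, leaving r3c1 = 5.
Row 3 already has 5, which forces r3c3 = 1.
2 is placed in row 3, so r3c4 = 4.
Cage f needs product 10, so r4c1 = 2.
Cage e has product 20, which forces r4c2 = 4.
Column 3 now contains 1, so r4c3 = 5.
The 3 cells of cage g must have product 12; hence r4c4 = 1.
Row 5 already has 4, which forces r5c4 = 3.
Filled in: 4 1 3 2 5 / 3 2 4 5 1 / 5 3 1 4 2 / 2 4 5 1 3 / 1 5 2 3 4.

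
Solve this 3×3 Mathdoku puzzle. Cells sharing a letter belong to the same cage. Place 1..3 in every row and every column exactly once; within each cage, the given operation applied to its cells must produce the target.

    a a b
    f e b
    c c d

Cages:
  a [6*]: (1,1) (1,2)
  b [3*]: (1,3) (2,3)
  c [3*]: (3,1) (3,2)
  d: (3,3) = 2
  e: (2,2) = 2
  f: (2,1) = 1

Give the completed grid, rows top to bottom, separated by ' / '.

Cage f is given, which forces (2,1) = 1.
Cage e is given, leaving (2,2) = 2.
Row 2 now contains 1, leaving (2,3) = 3.
Column 1 now contains 1, leaving (3,1) = 3.
Row 3 now contains 3, which forces (3,2) = 1.
Cage d is a single given cell; hence (3,3) = 2.
Column 1 already has 3; hence (1,1) = 2.
Column 2 already has 2; hence (1,2) = 3.
Column 3 already has 3, which forces (1,3) = 1.

2 3 1 / 1 2 3 / 3 1 2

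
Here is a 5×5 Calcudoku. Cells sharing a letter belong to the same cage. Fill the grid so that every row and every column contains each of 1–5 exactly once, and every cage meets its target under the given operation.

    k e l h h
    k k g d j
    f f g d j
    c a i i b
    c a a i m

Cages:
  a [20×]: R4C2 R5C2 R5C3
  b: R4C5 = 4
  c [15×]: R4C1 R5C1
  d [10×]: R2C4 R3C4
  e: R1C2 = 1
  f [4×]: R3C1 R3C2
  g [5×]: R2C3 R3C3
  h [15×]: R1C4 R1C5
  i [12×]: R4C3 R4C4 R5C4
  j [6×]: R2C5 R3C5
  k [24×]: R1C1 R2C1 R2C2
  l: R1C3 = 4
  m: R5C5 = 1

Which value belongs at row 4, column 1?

5

E is a freebie, leaving R1C2 = 1.
L is a freebie, leaving R1C3 = 4.
1 is placed in column 2; hence R3C2 = 4.
Cage b is a single given cell, so R4C5 = 4.
Column 2 now contains 4; hence R5C2 = 5.
Cage m is a single given cell, which forces R5C5 = 1.
The 3 cells of cage k must have product 24, so R2C1 = 4.
4 is placed in row 3, leaving R3C1 = 1.
Row 3 already has 1, which forces R3C3 = 5.
Row 3 now contains 5, which forces R3C4 = 2.
Row 3 now contains 2, so R3C5 = 3.
The two cells of cage c must have product 15, which forces R4C1 = 5.
Column 2 now contains 5, leaving R4C2 = 2.
Row 5 now contains 5; hence R5C1 = 3.
Row 5 already has 1, which forces R5C3 = 2.
Column 4 already has 2, which forces R5C4 = 4.
Column 1 now contains 3, which forces R1C1 = 2.
Cage h needs two cells with product 15; hence R1C4 = 3.
Column 5 already has 3, leaving R1C5 = 5.
2 is placed in column 2; hence R2C2 = 3.
5 is placed in column 3, so R2C3 = 1.
Column 4 already has 2; hence R2C4 = 5.
Column 5 already has 3, which forces R2C5 = 2.
1 is placed in column 3, so R4C3 = 3.
3 is placed in column 4, leaving R4C4 = 1.
Filled in: 2 1 4 3 5 / 4 3 1 5 2 / 1 4 5 2 3 / 5 2 3 1 4 / 3 5 2 4 1.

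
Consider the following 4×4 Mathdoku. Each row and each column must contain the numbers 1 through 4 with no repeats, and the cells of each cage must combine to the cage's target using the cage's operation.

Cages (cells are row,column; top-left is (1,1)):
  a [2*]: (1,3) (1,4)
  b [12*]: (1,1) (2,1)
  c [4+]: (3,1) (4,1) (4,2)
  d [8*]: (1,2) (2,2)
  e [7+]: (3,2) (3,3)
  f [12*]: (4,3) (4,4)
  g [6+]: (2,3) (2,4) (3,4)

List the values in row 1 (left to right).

Cage c needs sum 4, so (3,1) = 1.
Cage c needs sum 4, leaving (4,1) = 2.
Cage c has sum 4, so (4,2) = 1.
The only place for 3 in row 1 is (1,1).
Column 1 now contains 3; hence (2,1) = 4.
4 is placed in row 2, which forces (2,2) = 2.
Column 2 now contains 2, so (1,2) = 4.
Column 2 now contains 4, leaving (3,2) = 3.
3 is placed in row 3, leaving (3,3) = 4.
Cage g needs sum 6, which forces (3,4) = 2.
4 is placed in column 3, which forces (4,3) = 3.
Row 4 already has 3, which forces (4,4) = 4.
The two cells of cage a must have product 2, leaving (1,3) = 2.
Column 4 now contains 2, leaving (1,4) = 1.
3 is placed in column 3, leaving (2,3) = 1.
Cage g needs sum 6, leaving (2,4) = 3.
Completed grid: 3 4 2 1 / 4 2 1 3 / 1 3 4 2 / 2 1 3 4.

3 4 2 1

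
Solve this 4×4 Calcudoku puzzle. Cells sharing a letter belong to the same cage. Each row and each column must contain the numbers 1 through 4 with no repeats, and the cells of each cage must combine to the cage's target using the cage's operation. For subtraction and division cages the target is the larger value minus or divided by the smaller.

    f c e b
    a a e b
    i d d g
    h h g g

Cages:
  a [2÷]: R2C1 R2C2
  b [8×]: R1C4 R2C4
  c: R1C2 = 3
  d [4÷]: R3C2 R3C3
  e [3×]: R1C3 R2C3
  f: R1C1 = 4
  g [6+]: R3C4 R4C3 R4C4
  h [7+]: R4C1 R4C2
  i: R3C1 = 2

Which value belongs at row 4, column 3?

F is a freebie, leaving R1C1 = 4.
Cage c is given; hence R1C2 = 3.
Row 1 already has 3, so R1C3 = 1.
Row 1 already has 4, so R1C4 = 2.
Column 3 now contains 1, which forces R2C3 = 3.
Column 4 already has 2; hence R2C4 = 4.
I is a freebie, leaving R3C1 = 2.
Column 3 now contains 1, which forces R3C3 = 4.
4 is placed in column 1, leaving R4C1 = 3.
Column 2 now contains 3, leaving R4C2 = 4.
Column 3 now contains 3, leaving R4C3 = 2.
Row 4 already has 3, leaving R4C4 = 1.
Column 1 already has 2; hence R2C1 = 1.
Cage a needs two cells with quotient 2; hence R2C2 = 2.
4 is placed in row 3, which forces R3C2 = 1.
Column 4 now contains 1, so R3C4 = 3.
Filled in: 4 3 1 2 / 1 2 3 4 / 2 1 4 3 / 3 4 2 1.

2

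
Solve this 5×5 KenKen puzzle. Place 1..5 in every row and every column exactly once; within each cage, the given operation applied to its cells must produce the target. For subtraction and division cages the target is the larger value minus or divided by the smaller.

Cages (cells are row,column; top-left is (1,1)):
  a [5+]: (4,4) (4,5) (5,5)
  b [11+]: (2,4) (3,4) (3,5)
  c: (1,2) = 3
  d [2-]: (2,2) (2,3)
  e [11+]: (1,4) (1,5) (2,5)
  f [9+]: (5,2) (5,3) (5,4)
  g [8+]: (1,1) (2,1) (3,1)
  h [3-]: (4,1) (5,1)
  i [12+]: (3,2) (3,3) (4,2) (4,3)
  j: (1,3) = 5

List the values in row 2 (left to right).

4 1 3 2 5

C is a freebie, so (1,2) = 3.
Cage j is a single given cell, so (1,3) = 5.
Cage e has sum 11, leaving (2,5) = 5.
The only place for 1 in row 1 is (1,1).
In row 2, 1 can only go at (2,2), so (2,2) = 1.
Cage d's pair has difference 2, leaving (2,3) = 3.
The 3 cells of cage f must have sum 9, leaving (5,4) = 3.
Column 4 already has 3; hence (3,4) = 5.
Cage g has sum 8, leaving (2,1) = 4.
Row 2 now contains 4, which forces (2,4) = 2.
Row 3 now contains 5, so (3,1) = 3.
Column 4 already has 2; hence (4,4) = 1.
1 is placed in row 4, which forces (4,5) = 3.
Column 4 already has 2, so (1,4) = 4.
Cage e needs sum 11, so (1,5) = 2.
Cage b has sum 11; hence (3,5) = 4.
The 3 cells of cage a must have sum 5, which forces (5,5) = 1.
Row 3 already has 4, leaving (3,2) = 2.
Cage i needs sum 12, which forces (3,3) = 1.
Cage i has sum 12, leaving (4,2) = 5.
The 4 cells of cage i must have sum 12; hence (4,3) = 4.
Column 2 now contains 2, so (5,2) = 4.
Column 3 now contains 4, which forces (5,3) = 2.
5 is placed in row 4, which forces (4,1) = 2.
2 is placed in row 5, so (5,1) = 5.
The full grid is 1 3 5 4 2 / 4 1 3 2 5 / 3 2 1 5 4 / 2 5 4 1 3 / 5 4 2 3 1.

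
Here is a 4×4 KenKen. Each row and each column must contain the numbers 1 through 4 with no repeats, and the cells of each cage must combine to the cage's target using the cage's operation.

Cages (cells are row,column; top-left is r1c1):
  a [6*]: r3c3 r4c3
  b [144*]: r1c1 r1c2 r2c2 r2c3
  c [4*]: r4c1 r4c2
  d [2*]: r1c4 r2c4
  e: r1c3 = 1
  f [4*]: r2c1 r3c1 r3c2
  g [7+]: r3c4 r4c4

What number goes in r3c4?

Cage e is a single given cell, so r1c3 = 1.
1 is placed in row 1, which forces r1c4 = 2.
Column 4 already has 2; hence r2c4 = 1.
Row 2 already has 1; hence r2c1 = 2.
Cage f needs product 4, leaving r3c1 = 1.
Cage f has product 4, so r3c2 = 2.
Row 3 now contains 2, which forces r3c3 = 3.
Row 3 already has 3; hence r3c4 = 4.
Column 1 now contains 1, which forces r4c1 = 4.
4 is placed in row 4, so r4c2 = 1.
Column 3 already has 3; hence r4c3 = 2.
4 is placed in column 4, leaving r4c4 = 3.
Column 1 already has 4, so r1c1 = 3.
Cage b needs product 144, so r1c2 = 4.
Cage b has product 144; hence r2c2 = 3.
Column 3 already has 3, leaving r2c3 = 4.
The full grid is 3 4 1 2 / 2 3 4 1 / 1 2 3 4 / 4 1 2 3.

4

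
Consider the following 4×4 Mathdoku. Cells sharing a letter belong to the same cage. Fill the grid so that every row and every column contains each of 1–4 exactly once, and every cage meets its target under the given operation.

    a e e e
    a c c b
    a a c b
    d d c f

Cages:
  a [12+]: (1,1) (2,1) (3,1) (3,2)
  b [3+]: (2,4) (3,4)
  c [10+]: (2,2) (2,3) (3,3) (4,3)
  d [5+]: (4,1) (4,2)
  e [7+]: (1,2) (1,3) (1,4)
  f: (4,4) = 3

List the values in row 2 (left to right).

F is a freebie, so (4,4) = 3.
In row 1, 3 can only go at (1,1), so (1,1) = 3.
Row 4 needs a 2, and only (4,3) is open for it.
In column 2, 2 can only go at (1,2), so (1,2) = 2.
In column 4, 4 can only go at (1,4), so (1,4) = 4.
4 is placed in row 1; hence (1,3) = 1.
Cage c needs sum 10, which forces (2,2) = 1.
Row 2 already has 1, so (2,4) = 2.
Column 4 already has 2, which forces (3,4) = 1.
Column 2 already has 1, so (4,2) = 4.
2 is placed in row 2, leaving (2,1) = 4.
Row 2 now contains 4, so (2,3) = 3.
Cage a has sum 12, which forces (3,1) = 2.
4 is placed in column 2, so (3,2) = 3.
Column 3 already has 3; hence (3,3) = 4.
4 is placed in row 4, leaving (4,1) = 1.
Filled in: 3 2 1 4 / 4 1 3 2 / 2 3 4 1 / 1 4 2 3.

4 1 3 2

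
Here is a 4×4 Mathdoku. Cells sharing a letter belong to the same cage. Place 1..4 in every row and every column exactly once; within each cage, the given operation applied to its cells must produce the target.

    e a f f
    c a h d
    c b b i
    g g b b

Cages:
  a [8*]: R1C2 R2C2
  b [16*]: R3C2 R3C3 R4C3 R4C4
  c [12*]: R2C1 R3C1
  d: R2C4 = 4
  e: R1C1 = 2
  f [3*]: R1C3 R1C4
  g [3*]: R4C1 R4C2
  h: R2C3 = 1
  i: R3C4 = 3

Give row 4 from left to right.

Cage e is a single given cell, which forces R1C1 = 2.
Row 1 now contains 2; hence R1C2 = 4.
4 is placed in column 2, which forces R2C2 = 2.
Cage h is given; hence R2C3 = 1.
Cage d is given, leaving R2C4 = 4.
Column 2 already has 2, leaving R3C2 = 1.
Cage i is a single given cell; hence R3C4 = 3.
1 is placed in column 2, so R4C2 = 3.
Column 3 now contains 1, so R1C3 = 3.
Column 4 already has 3, so R1C4 = 1.
Row 2 already has 4, so R2C1 = 3.
Row 3 already has 3; hence R3C1 = 4.
Cage b has product 16; hence R3C3 = 2.
Row 4 now contains 3; hence R4C1 = 1.
Cage b needs product 16, which forces R4C3 = 4.
Cage b needs product 16, leaving R4C4 = 2.
Completed grid: 2 4 3 1 / 3 2 1 4 / 4 1 2 3 / 1 3 4 2.

1 3 4 2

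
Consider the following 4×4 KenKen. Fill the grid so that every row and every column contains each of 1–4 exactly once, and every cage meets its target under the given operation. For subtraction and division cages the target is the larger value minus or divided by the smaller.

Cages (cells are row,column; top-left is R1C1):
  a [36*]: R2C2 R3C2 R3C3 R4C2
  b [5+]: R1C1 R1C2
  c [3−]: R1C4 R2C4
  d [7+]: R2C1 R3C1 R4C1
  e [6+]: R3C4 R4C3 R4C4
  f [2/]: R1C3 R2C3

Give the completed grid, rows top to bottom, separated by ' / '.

3 2 4 1 / 1 3 2 4 / 4 1 3 2 / 2 4 1 3

Cage a has product 36; hence R3C3 = 3.
In row 2, 3 can only go at R2C2, so R2C2 = 3.
The only place for 3 in row 1 is R1C1.
Cage b's pair has sum 5, which forces R1C2 = 2.
Cage f's pair has quotient 2, so R2C3 = 2.
Column 3 already has 2, which forces R4C3 = 1.
Column 3 now contains 1, leaving R1C3 = 4.
Row 1 now contains 4, which forces R1C4 = 1.
1 is placed in column 4; hence R2C4 = 4.
Cage a needs product 36, so R3C2 = 1.
1 is placed in column 4, leaving R3C4 = 2.
Row 4 already has 1, which forces R4C2 = 4.
4 is placed in column 4, so R4C4 = 3.
4 is placed in row 2, which forces R2C1 = 1.
Row 3 already has 2; hence R3C1 = 4.
Row 4 already has 4, so R4C1 = 2.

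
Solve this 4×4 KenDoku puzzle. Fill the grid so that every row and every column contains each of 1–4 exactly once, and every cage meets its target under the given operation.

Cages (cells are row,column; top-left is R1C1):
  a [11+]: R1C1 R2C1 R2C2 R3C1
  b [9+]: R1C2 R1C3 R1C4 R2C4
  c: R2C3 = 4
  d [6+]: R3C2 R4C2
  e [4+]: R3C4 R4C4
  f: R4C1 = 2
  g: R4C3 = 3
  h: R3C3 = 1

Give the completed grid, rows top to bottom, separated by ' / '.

Cage c is a single given cell, so R2C3 = 4.
Cage h is a single given cell, which forces R3C3 = 1.
Row 3 already has 1, leaving R3C4 = 3.
Cage f is a single given cell, which forces R4C1 = 2.
Row 4 now contains 2, which forces R4C2 = 4.
Cage g is given; hence R4C3 = 3.
3 is placed in column 4, leaving R4C4 = 1.
Cage a has sum 11; hence R1C1 = 3.
Cage b needs sum 9, leaving R1C2 = 1.
3 is placed in column 3; hence R1C3 = 2.
Cage b needs sum 9, which forces R1C4 = 4.
Cage a needs sum 11; hence R2C1 = 1.
The 4 cells of cage a must have sum 11, which forces R2C2 = 3.
Column 4 now contains 1, leaving R2C4 = 2.
2 is placed in column 1; hence R3C1 = 4.
Column 2 now contains 4; hence R3C2 = 2.

3 1 2 4 / 1 3 4 2 / 4 2 1 3 / 2 4 3 1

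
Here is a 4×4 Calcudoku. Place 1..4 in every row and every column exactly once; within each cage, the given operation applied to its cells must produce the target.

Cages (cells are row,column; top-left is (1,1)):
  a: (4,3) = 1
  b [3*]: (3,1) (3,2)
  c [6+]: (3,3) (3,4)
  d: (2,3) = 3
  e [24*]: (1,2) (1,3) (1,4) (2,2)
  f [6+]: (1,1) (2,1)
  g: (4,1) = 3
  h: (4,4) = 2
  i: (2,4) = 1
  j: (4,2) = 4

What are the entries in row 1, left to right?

Cage d is a single given cell, which forces (2,3) = 3.
Cage i is given, leaving (2,4) = 1.
G is a freebie; hence (4,1) = 3.
Cage j is a single given cell, so (4,2) = 4.
Cage a is a single given cell; hence (4,3) = 1.
Cage h is a single given cell, which forces (4,4) = 2.
Cage e needs product 24, leaving (1,2) = 1.
Cage e needs product 24, leaving (1,3) = 4.
Cage e needs product 24, which forces (1,4) = 3.
Column 2 already has 4, leaving (2,2) = 2.
Column 1 now contains 3, so (3,1) = 1.
Cage b's pair has product 3, leaving (3,2) = 3.
Cage c needs two cells with sum 6, leaving (3,3) = 2.
Column 4 already has 2, which forces (3,4) = 4.
Row 1 now contains 4, which forces (1,1) = 2.
2 is placed in row 2, leaving (2,1) = 4.
Filled in: 2 1 4 3 / 4 2 3 1 / 1 3 2 4 / 3 4 1 2.

2 1 4 3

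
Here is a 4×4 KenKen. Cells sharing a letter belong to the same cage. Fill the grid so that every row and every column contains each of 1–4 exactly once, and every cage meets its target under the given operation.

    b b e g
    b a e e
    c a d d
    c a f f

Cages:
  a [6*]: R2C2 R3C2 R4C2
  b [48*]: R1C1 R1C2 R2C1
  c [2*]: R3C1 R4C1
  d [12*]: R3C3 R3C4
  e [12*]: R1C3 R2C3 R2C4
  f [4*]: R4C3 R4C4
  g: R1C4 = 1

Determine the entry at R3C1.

1

Cage b has product 48; hence R1C1 = 3.
Cage b has product 48; hence R1C2 = 4.
G is a freebie, which forces R1C4 = 1.
Cage b has product 48, leaving R2C1 = 4.
1 is placed in column 4, leaving R4C4 = 4.
Row 1 already has 1; hence R1C3 = 2.
The 3 cells of cage e must have product 12, which forces R2C3 = 3.
The 3 cells of cage e must have product 12, which forces R2C4 = 2.
The two cells of cage d must have product 12, leaving R3C3 = 4.
Column 4 already has 4, so R3C4 = 3.
Row 4 now contains 4; hence R4C3 = 1.
Row 2 now contains 2; hence R2C2 = 1.
Cage c needs two cells with product 2, so R3C1 = 1.
Cage a has product 6, leaving R3C2 = 2.
1 is placed in row 4; hence R4C1 = 2.
The 3 cells of cage a must have product 6, so R4C2 = 3.
The full grid is 3 4 2 1 / 4 1 3 2 / 1 2 4 3 / 2 3 1 4.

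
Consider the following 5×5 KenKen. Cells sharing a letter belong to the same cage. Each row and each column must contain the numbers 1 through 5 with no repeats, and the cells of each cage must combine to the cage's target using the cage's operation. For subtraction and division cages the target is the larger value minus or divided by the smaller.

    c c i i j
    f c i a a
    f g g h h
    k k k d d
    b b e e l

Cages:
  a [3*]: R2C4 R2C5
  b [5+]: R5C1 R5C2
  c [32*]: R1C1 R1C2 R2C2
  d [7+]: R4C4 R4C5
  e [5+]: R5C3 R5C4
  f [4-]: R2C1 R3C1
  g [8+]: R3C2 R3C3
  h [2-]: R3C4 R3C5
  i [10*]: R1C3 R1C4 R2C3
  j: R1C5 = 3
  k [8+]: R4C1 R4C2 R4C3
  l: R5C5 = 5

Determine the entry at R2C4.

3

Cage c needs product 32; hence R1C1 = 4.
Cage c needs product 32, which forces R1C2 = 2.
Cage j is given, leaving R1C5 = 3.
Cage c has product 32, leaving R2C2 = 4.
Column 5 now contains 3, so R2C5 = 1.
Cage l is a single given cell, so R5C5 = 5.
Row 2 already has 1, which forces R2C1 = 5.
Cage i has product 10, which forces R2C3 = 2.
Row 2 already has 1, leaving R2C4 = 3.
Cage f needs two cells with difference 4; hence R3C1 = 1.
Column 4 now contains 3, which forces R4C4 = 5.
Cage b's pair has sum 5, so R5C1 = 2.
Cage b's pair has sum 5, which forces R5C2 = 3.
Cage i has product 10, leaving R1C3 = 5.
Column 4 already has 5, so R1C4 = 1.
Column 2 already has 3; hence R3C2 = 5.
The two cells of cage g must have sum 8, which forces R3C3 = 3.
2 is placed in column 1, so R4C1 = 3.
Column 2 already has 3, which forces R4C2 = 1.
Cage k has sum 8, so R4C3 = 4.
Cage d needs two cells with sum 7; hence R4C5 = 2.
Column 3 already has 4, which forces R5C3 = 1.
1 is placed in column 4, so R5C4 = 4.
4 is placed in column 4, which forces R3C4 = 2.
Column 5 already has 2; hence R3C5 = 4.
The full grid is 4 2 5 1 3 / 5 4 2 3 1 / 1 5 3 2 4 / 3 1 4 5 2 / 2 3 1 4 5.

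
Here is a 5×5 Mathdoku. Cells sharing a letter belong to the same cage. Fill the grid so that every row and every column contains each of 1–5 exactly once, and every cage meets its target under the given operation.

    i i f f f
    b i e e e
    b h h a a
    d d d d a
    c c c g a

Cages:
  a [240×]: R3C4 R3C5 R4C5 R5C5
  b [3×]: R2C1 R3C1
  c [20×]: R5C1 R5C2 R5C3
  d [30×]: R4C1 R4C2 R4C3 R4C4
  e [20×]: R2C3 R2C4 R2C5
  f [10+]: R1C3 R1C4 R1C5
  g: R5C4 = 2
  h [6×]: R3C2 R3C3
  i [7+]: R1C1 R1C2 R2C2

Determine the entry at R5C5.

Cage a needs product 240, which forces R3C4 = 4.
G is a freebie, so R5C4 = 2.
In row 2, 2 can only go at R2C2, so R2C2 = 2.
Column 2 already has 2, so R3C2 = 3.
Cage h's pair has product 6, leaving R3C3 = 2.
Row 3 already has 3, leaving R3C5 = 5.
Cage b's pair has product 3, leaving R2C1 = 3.
Row 3 already has 3; hence R3C1 = 1.
Cage d has product 30; hence R4C1 = 2.
Column 1 already has 1, leaving R1C1 = 4.
The 3 cells of cage i must have sum 7, which forces R1C2 = 1.
Row 1 already has 1, leaving R1C5 = 2.
Column 2 already has 1, so R4C2 = 5.
4 is placed in column 1; hence R5C1 = 5.
5 is placed in column 2, which forces R5C2 = 4.
4 is placed in row 5, so R5C3 = 1.
4 is placed in row 5, leaving R5C5 = 3.
1 is placed in column 3, which forces R4C3 = 3.
The 4 cells of cage d must have product 30, leaving R4C4 = 1.
Column 5 now contains 3, leaving R4C5 = 4.
3 is placed in column 3, so R1C3 = 5.
Cage f has sum 10, so R1C4 = 3.
Cage e needs product 20; hence R2C3 = 4.
1 is placed in column 4; hence R2C4 = 5.
Column 5 already has 4, which forces R2C5 = 1.
Filled in: 4 1 5 3 2 / 3 2 4 5 1 / 1 3 2 4 5 / 2 5 3 1 4 / 5 4 1 2 3.

3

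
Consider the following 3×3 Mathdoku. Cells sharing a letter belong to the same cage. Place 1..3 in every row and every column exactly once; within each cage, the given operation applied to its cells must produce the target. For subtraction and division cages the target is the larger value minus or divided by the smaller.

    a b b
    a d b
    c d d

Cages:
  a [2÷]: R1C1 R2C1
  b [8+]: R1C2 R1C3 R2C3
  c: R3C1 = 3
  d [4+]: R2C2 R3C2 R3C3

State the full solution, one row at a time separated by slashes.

1 3 2 / 2 1 3 / 3 2 1

The 3 cells of cage b must have sum 8, leaving R1C2 = 3.
Cage b needs sum 8, leaving R1C3 = 2.
Cage d has sum 4, which forces R2C2 = 1.
Cage b has sum 8; hence R2C3 = 3.
C is a freebie, so R3C1 = 3.
Cage d has sum 4, so R3C2 = 2.
Cage d needs sum 4, which forces R3C3 = 1.
Row 1 now contains 2; hence R1C1 = 1.
Row 2 now contains 1; hence R2C1 = 2.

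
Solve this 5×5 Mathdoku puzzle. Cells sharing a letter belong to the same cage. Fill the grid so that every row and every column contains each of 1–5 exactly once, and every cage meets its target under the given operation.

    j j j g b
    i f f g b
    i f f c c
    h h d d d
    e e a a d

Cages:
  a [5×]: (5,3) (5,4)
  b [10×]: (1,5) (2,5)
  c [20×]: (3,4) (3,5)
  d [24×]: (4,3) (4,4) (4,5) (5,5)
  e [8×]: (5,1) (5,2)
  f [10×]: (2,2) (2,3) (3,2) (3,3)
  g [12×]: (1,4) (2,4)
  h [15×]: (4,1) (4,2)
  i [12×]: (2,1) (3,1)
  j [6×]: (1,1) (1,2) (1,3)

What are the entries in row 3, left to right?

3 1 2 5 4

The only place for 4 in row 1 is (1,4).
Column 4 already has 4, which forces (2,4) = 3.
Column 4 already has 4, which forces (3,4) = 5.
Cage c's pair has product 20, so (3,5) = 4.
Column 4 now contains 5; hence (5,4) = 1.
Row 2 now contains 3; hence (2,1) = 4.
4 is placed in row 3, leaving (3,1) = 3.
Column 1 already has 3, which forces (4,1) = 5.
Row 4 now contains 5, leaving (4,2) = 3.
Cage d needs product 24, so (4,3) = 4.
1 is placed in column 4, so (4,4) = 2.
Cage d has product 24, leaving (4,5) = 1.
4 is placed in column 1, leaving (5,1) = 2.
Row 5 already has 2, so (5,2) = 4.
1 is placed in row 5; hence (5,3) = 5.
Cage d has product 24, so (5,5) = 3.
2 is placed in column 1, leaving (1,1) = 1.
The 3 cells of cage j must have product 6, which forces (1,2) = 2.
The 3 cells of cage j must have product 6; hence (1,3) = 3.
Row 1 already has 2, leaving (1,5) = 5.
The 4 cells of cage f must have product 10, so (2,2) = 5.
Column 3 now contains 5, which forces (2,3) = 1.
Column 5 now contains 5, which forces (2,5) = 2.
Cage f needs product 10, which forces (3,2) = 1.
The 4 cells of cage f must have product 10, which forces (3,3) = 2.
The full grid is 1 2 3 4 5 / 4 5 1 3 2 / 3 1 2 5 4 / 5 3 4 2 1 / 2 4 5 1 3.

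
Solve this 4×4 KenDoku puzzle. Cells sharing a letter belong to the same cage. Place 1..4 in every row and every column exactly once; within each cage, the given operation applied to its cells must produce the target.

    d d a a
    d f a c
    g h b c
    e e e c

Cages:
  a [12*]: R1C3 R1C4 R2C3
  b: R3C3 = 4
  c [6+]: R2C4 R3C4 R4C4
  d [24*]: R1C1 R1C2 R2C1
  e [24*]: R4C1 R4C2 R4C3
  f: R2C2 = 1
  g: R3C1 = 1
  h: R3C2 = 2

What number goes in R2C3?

Cage f is given, leaving R2C2 = 1.
G is a freebie; hence R3C1 = 1.
Cage h is a single given cell; hence R3C2 = 2.
B is a freebie, which forces R3C3 = 4.
2 is placed in row 3, which forces R3C4 = 3.
Column 4 now contains 3; hence R2C4 = 2.
Cage c has sum 6; hence R4C4 = 1.
Cage d has product 24, leaving R1C1 = 2.
The 3 cells of cage a must have product 12, leaving R1C3 = 1.
Column 4 already has 2, leaving R1C4 = 4.
Row 2 already has 2, leaving R2C3 = 3.
3 is placed in column 3, which forces R4C3 = 2.
Row 1 already has 4, leaving R1C2 = 3.
3 is placed in row 2, which forces R2C1 = 4.
Column 1 now contains 4, so R4C1 = 3.
Column 2 already has 3; hence R4C2 = 4.
Completed grid: 2 3 1 4 / 4 1 3 2 / 1 2 4 3 / 3 4 2 1.

3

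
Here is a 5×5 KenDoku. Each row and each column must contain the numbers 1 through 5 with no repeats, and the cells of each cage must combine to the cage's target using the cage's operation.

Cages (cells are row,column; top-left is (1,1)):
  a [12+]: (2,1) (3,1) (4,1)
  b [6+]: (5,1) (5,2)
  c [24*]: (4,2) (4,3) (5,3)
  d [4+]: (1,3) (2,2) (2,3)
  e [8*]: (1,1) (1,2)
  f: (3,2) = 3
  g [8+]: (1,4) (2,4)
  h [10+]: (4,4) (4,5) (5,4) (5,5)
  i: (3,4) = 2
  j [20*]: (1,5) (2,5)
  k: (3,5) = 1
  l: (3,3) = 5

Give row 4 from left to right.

5 2 4 1 3

Cage d needs sum 4; hence (1,3) = 1.
Cage d has sum 4, which forces (2,2) = 1.
Cage d needs sum 4, which forces (2,3) = 2.
Cage f is given, so (3,2) = 3.
Cage l is a single given cell; hence (3,3) = 5.
Cage i is given, leaving (3,4) = 2.
Cage k is given, leaving (3,5) = 1.
5 is placed in row 3, so (3,1) = 4.
Cage c needs product 24, which forces (4,2) = 2.
4 is placed in column 1; hence (1,1) = 2.
Column 2 already has 2, leaving (1,2) = 4.
Row 1 already has 4, leaving (1,5) = 5.
Column 5 already has 5, leaving (2,5) = 4.
Column 5 now contains 4; hence (4,5) = 3.
2 is placed in column 1, leaving (5,1) = 1.
Column 2 now contains 4, leaving (5,2) = 5.
Cage h needs sum 10, which forces (5,5) = 2.
Row 1 already has 5, leaving (1,4) = 3.
Cage a has sum 12, so (2,1) = 3.
Cage g's pair has sum 8, so (2,4) = 5.
3 is placed in row 4, which forces (4,1) = 5.
3 is placed in row 4, leaving (4,3) = 4.
Cage h has sum 10, so (4,4) = 1.
The 3 cells of cage c must have product 24, so (5,3) = 3.
The 4 cells of cage h must have sum 10; hence (5,4) = 4.
The full grid is 2 4 1 3 5 / 3 1 2 5 4 / 4 3 5 2 1 / 5 2 4 1 3 / 1 5 3 4 2.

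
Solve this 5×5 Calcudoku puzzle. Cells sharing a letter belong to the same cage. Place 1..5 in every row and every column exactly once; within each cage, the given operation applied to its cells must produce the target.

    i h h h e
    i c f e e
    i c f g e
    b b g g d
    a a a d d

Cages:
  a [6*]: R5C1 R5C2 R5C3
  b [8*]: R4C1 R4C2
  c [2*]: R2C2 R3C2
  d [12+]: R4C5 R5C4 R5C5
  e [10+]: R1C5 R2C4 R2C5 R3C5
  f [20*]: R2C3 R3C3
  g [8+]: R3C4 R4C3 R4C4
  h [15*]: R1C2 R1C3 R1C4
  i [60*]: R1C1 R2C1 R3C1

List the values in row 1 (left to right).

In row 1, 2 can only go at R1C5, so R1C5 = 2.
In row 1, 4 can only go at R1C1, so R1C1 = 4.
Column 1 already has 4, so R4C1 = 2.
Cage b's pair has product 8, which forces R4C2 = 4.
The only place for 1 in column 1 is R5C1.
Column 2 needs a 5, and only R1C2 is open for it.
In column 2, 3 can only go at R5C2, so R5C2 = 3.
Cage d needs sum 12, which forces R4C5 = 3.
3 is placed in row 5; hence R5C3 = 2.
The 3 cells of cage g must have sum 8, which forces R3C4 = 2.
Cage c needs two cells with product 2, leaving R2C2 = 2.
Column 4 already has 2, so R2C4 = 3.
Row 3 now contains 2, which forces R3C2 = 1.
1 is placed in row 3, so R3C5 = 4.
Column 5 already has 4, leaving R5C5 = 5.
The 3 cells of cage h must have product 15, which forces R1C3 = 3.
Column 4 already has 3; hence R1C4 = 1.
Row 2 now contains 3, leaving R2C1 = 5.
Cage f needs two cells with product 20; hence R2C3 = 4.
Column 5 already has 4; hence R2C5 = 1.
Cage i has product 60; hence R3C1 = 3.
Row 3 already has 4, leaving R3C3 = 5.
Column 3 already has 5, which forces R4C3 = 1.
1 is placed in column 4, leaving R4C4 = 5.
Row 5 now contains 5, so R5C4 = 4.
The full grid is 4 5 3 1 2 / 5 2 4 3 1 / 3 1 5 2 4 / 2 4 1 5 3 / 1 3 2 4 5.

4 5 3 1 2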